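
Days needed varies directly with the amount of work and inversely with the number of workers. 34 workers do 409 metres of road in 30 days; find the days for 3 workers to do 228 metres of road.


Days ∝ work / workers, so d₂ = d₁ × (m₁/m₂) × (w₂/w₁)
Workers factor (inverse): 34/3 ≈ 11.3333
Work factor (direct): 228/409 ≈ 0.5575
d₂ = 30 × 34/3 × 228/409 = (30 × 34 × 228) / (3 × 409) = 232560/1227
≈ 189.54 days

189.54 days


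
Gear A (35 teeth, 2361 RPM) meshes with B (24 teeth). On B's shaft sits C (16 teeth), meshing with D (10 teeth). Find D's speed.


Stage 1: RPM_B = RPM_A × t_A/t_B = 2361 × 35/24 = 82635/24 ≈ 3443.13
B and C share a shaft → RPM_C = RPM_B
Stage 2: RPM_D = RPM_C × t_C/t_D = RPM_A × (t_A×t_C)/(t_B×t_D)
Overall ratio = (35×16)/(24×10) = 560/240
RPM_D = 2361 × 560/240 = 1322160/240
= 5509.00 RPM

5509.00 RPM


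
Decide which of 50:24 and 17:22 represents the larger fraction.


50/24 = 2.0833
17/22 = 0.7727
2.0833 > 0.7727, so 50:24 is greater
= 50:24

50:24


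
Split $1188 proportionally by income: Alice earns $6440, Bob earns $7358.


Total income = 6440 + 7358 = $13798
Alice: $1188 × 6440/13798 = $554.48
Bob: $1188 × 7358/13798 = $633.52
= Alice: $554.48, Bob: $633.52

Alice: $554.48, Bob: $633.52


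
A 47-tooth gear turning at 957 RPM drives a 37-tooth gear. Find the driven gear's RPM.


Gear ratio = 47:37 = 47:37
RPM_B = RPM_A × (teeth_A / teeth_B)
= 957 × (47/37)
= 1215.6 RPM

1215.6 RPM


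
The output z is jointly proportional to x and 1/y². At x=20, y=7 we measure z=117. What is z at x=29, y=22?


z = k·x/y²
Solve for k using the known point: k = z·y²/x = 117×49/20 = 5733/20 = 286.6500
Now evaluate at x=29, y=22:
z = k × 29 / 484 = (5733 × 29) / (20 × 484) = 166257/9680
≈ 17.1753

17.1753


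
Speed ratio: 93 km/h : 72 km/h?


Ratio = 93:72
GCD = 3
Simplified = 31:24
Time ratio (same distance) = 24:31
Speed ratio = 31:24

31:24


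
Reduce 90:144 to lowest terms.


GCD(90, 144) = 18
90/18 : 144/18
= 5:8

5:8


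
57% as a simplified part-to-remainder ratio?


57% means 57 parts out of 100; remainder = 43
Part : remainder = 57:43
GCD = 1
= 57:43

57:43


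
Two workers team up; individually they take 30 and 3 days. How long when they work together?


Rate of A = 1/30 per day
Rate of B = 1/3 per day
Combined rate = 1/30 + 1/3 = 33/90 ≈ 0.3667 per day
Days = 1 / combined rate = 90/33
≈ 2.73 days

2.73 days


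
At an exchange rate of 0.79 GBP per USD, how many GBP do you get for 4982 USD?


Amount × rate = 4982 × 0.79
= 3935.78 GBP

3935.78 GBP


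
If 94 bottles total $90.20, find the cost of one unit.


Unit rate = total / quantity
= 90.20 / 94
= $0.96 per unit

$0.96 per unit


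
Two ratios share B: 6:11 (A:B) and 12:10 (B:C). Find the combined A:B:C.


Match B: multiply A:B by 12 → 72:132
Multiply B:C by 11 → 132:110
Combined: 72:132:110
GCD = 2
= 36:66:55

36:66:55


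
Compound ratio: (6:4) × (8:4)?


Compound ratio = (6×8) : (4×4)
= 48:16
GCD = 16
= 3:1

3:1


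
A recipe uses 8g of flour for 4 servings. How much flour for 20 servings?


Direct proportion: y/x = constant
k = 8/4 = 2.0000
y₂ = k × 20 = 8 × 20 / 4 = 160/4
= 40.00

40.00


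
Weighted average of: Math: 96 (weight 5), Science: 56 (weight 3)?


Numerator = 96×5 + 56×3
= 480 + 168
= 648
Total weight = 8
Weighted avg = 648/8
= 81.00

81.00


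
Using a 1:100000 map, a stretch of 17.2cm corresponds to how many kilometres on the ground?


Real distance = map distance × scale
= 17.2cm × 100000
= 1720000 cm = 17200.0 m
= 17.200 km

17.200 km


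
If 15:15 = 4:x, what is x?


Cross multiply: 15 × x = 15 × 4
15x = 60
x = 60 / 15
= 4.00

4.00


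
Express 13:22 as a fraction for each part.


Total parts = 13 + 22 = 35
First part: 13/35 = 13/35
Second part: 22/35 = 22/35
= 13/35 and 22/35

13/35 and 22/35


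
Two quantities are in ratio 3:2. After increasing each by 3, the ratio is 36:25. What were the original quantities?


Let A = 3k, B = 2k.
(3k + 3) / (2k + 3) = 36/25
Cross-multiply: 25(3k + 3) = 36(2k + 3)
75k + 75 = 72k + 108
75k - 72k = 108 - 75
3k = 33
k = 33/3 = 11
A = 3×11 = 33, B = 2×11 = 22
= A = 33, B = 22

A = 33, B = 22


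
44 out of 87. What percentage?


Percentage = (part / whole) × 100
= (44 / 87) × 100
≈ 50.57%

50.57%


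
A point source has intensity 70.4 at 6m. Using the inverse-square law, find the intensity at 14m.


I₁d₁² = I₂d₂²
I₂ = I₁ × (d₁/d₂)²
= 70.4 × (6/14)²
= 70.4 × 36/196
= 2534.4/196
≈ 12.9306

12.9306


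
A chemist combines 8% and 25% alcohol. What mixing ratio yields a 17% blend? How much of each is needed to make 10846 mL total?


Let x parts of 8% mix with y parts of 25%.
8x + 25y = 17(x + y)
8x + 25y = 17x + 17y
x(8 - 17) = y(17 - 25)
x/y = (25 - 17)/(17 - 8) = 8/9
Simplify: 8:9
Total parts = 17; one part = 10846/17 = 638.00 mL
8% solution: 8×638.00 = 5104.00 mL
25% solution: 9×638.00 = 5742.00 mL
= ratio 8:9; 5104.00 mL and 5742.00 mL

ratio 8:9; 5104.00 mL and 5742.00 mL


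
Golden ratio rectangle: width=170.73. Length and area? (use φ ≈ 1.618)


φ = (1 + √5) / 2 ≈ 1.618
Length = width × φ = 170.73 × 1.618 = 276.24114
≈ 276.24
Area = width × length = 170.73 × 276.24114 = 47162.6498322 ≈ 47162.65
= Length: 276.24, Area: 47162.65

Length: 276.24, Area: 47162.65


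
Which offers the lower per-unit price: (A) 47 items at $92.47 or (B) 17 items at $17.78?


Deal A: $92.47/47 = $1.9674/unit
Deal B: $17.78/17 = $1.0459/unit
B is cheaper per unit
= Deal B

Deal B


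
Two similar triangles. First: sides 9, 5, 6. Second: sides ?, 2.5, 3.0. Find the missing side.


Scale factor = 2.5/5 = 0.5
Missing side = 9 × 0.5
= 4.5

4.5


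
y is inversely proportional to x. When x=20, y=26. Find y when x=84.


Inverse proportion: x × y = constant
k = 20 × 26 = 520
y₂ = k / 84 = 520 / 84
= 6.19

6.19


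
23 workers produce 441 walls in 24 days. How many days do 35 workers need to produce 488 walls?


Days ∝ work / workers, so d₂ = d₁ × (m₁/m₂) × (w₂/w₁)
Workers factor (inverse): 23/35 ≈ 0.6571
Work factor (direct): 488/441 ≈ 1.1066
d₂ = 24 × 23/35 × 488/441 = (24 × 23 × 488) / (35 × 441) = 269376/15435
≈ 17.45 days

17.45 days


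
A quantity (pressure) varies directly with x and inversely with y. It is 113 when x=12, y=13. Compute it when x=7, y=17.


z = k·x/y
Solve for k using the known point: k = z·y/x = 113×13/12 = 1469/12 ≈ 122.4167
Now evaluate at x=7, y=17:
z = k × 7 / 17 = (1469 × 7) / (12 × 17) = 10283/204
≈ 50.4069

50.4069


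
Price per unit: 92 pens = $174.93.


Unit rate = total / quantity
= 174.93 / 92
= $1.90 per unit

$1.90 per unit


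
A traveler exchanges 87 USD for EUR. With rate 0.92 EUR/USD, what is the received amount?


Amount × rate = 87 × 0.92
= 80.04 EUR

80.04 EUR


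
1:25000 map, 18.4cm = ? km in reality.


Real distance = map distance × scale
= 18.4cm × 25000
= 460000 cm = 4600.0 m
= 4.600 km

4.600 km


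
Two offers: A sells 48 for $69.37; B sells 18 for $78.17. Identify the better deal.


Deal A: $69.37/48 = $1.4452/unit
Deal B: $78.17/18 = $4.3428/unit
A is cheaper per unit
= Deal A

Deal A


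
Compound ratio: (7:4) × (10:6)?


Compound ratio = (7×10) : (4×6)
= 70:24
GCD = 2
= 35:12

35:12


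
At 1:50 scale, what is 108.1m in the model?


Model size = real / scale
= 108.1 / 50
= 2.1620 m

2.1620 m


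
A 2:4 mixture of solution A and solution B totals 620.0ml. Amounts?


Total parts = 2 + 4 = 6
solution A: 620.0 × 2/6 = 206.7ml
solution B: 620.0 × 4/6 = 413.3ml
= 206.7ml and 413.3ml

206.7ml and 413.3ml


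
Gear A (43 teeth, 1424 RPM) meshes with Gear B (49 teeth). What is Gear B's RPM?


Gear ratio = 43:49 = 43:49
RPM_B = RPM_A × (teeth_A / teeth_B)
= 1424 × (43/49)
= 1249.6 RPM

1249.6 RPM


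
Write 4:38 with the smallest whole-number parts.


GCD(4, 38) = 2
4/2 : 38/2
= 2:19

2:19


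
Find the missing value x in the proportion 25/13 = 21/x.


Cross multiply: 25 × x = 13 × 21
25x = 273
x = 273 / 25
= 10.92

10.92


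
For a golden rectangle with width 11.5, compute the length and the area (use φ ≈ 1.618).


φ = (1 + √5) / 2 ≈ 1.618
Length = width × φ = 11.5 × 1.618 = 18.607
≈ 18.61
Area = width × length = 11.5 × 18.607 = 213.9805 ≈ 213.98
= Length: 18.61, Area: 213.98

Length: 18.61, Area: 213.98


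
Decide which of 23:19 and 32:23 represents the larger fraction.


23/19 = 1.2105
32/23 = 1.3913
1.2105 < 1.3913, so 23:19 is less
= 32:23

32:23


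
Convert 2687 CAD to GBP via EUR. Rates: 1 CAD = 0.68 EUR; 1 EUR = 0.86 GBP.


Step 1: 2687 CAD × 0.68 = 1827.16 EUR
Step 2: 1827.16 EUR × 0.86 = 1571.36 GBP
Implied rate CAD→GBP = 0.68 × 0.86 = 0.5848
= 1571.36 GBP

1571.36 GBP


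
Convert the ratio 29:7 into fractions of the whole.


Total parts = 29 + 7 = 36
First part: 29/36 = 29/36
Second part: 7/36 = 7/36
= 29/36 and 7/36

29/36 and 7/36


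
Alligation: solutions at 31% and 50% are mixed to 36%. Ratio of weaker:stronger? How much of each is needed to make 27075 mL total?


Let x parts of 31% mix with y parts of 50%.
31x + 50y = 36(x + y)
31x + 50y = 36x + 36y
x(31 - 36) = y(36 - 50)
x/y = (50 - 36)/(36 - 31) = 14/5
Simplify: 14:5
Total parts = 19; one part = 27075/19 = 1425.00 mL
31% solution: 14×1425.00 = 19950.00 mL
50% solution: 5×1425.00 = 7125.00 mL
= ratio 14:5; 19950.00 mL and 7125.00 mL

ratio 14:5; 19950.00 mL and 7125.00 mL


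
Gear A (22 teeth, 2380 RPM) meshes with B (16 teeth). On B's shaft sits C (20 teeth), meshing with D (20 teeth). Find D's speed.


Stage 1: RPM_B = RPM_A × t_A/t_B = 2380 × 22/16 = 52360/16 = 3272.50
B and C share a shaft → RPM_C = RPM_B
Stage 2: RPM_D = RPM_C × t_C/t_D = RPM_A × (t_A×t_C)/(t_B×t_D)
Overall ratio = (22×20)/(16×20) = 440/320
RPM_D = 2380 × 440/320 = 1047200/320
= 3272.50 RPM

3272.50 RPM


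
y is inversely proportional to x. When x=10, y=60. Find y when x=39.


Inverse proportion: x × y = constant
k = 10 × 60 = 600
y₂ = k / 39 = 600 / 39
= 15.38

15.38


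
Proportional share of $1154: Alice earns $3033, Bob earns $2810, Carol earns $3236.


Total income = 3033 + 2810 + 3236 = $9079
Alice: $1154 × 3033/9079 = $385.51
Bob: $1154 × 2810/9079 = $357.17
Carol: $1154 × 3236/9079 = $411.32
= Alice: $385.51, Bob: $357.17, Carol: $411.32

Alice: $385.51, Bob: $357.17, Carol: $411.32


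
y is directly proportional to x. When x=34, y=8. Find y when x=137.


Direct proportion: y/x = constant
k = 8/34 ≈ 0.2353
y₂ = k × 137 = 8 × 137 / 34 = 1096/34
≈ 32.24

32.24


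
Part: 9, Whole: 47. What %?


Percentage = (part / whole) × 100
= (9 / 47) × 100
≈ 19.15%

19.15%


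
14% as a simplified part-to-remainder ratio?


14% means 14 parts out of 100; remainder = 86
Part : remainder = 14:86
GCD = 2
= 7:43

7:43


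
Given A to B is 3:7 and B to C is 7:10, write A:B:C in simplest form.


Match B: multiply A:B by 7 → 21:49
Multiply B:C by 7 → 49:70
Combined: 21:49:70
GCD = 7
= 3:7:10

3:7:10


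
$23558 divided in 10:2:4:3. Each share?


Total parts = 10 + 2 + 4 + 3 = 19
Part 1: 23558 × 10/19 = 12398.95
Part 2: 23558 × 2/19 = 2479.79
Part 3: 23558 × 4/19 = 4959.58
Part 4: 23558 × 3/19 = 3719.68
= Part 1: $12398.95, Part 2: $2479.79, Part 3: $4959.58, Part 4: $3719.68

Part 1: $12398.95, Part 2: $2479.79, Part 3: $4959.58, Part 4: $3719.68


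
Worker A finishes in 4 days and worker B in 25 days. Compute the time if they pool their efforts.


Rate of A = 1/4 per day
Rate of B = 1/25 per day
Combined rate = 1/4 + 1/25 = 29/100 = 0.2900 per day
Days = 1 / combined rate = 100/29
≈ 3.45 days

3.45 days


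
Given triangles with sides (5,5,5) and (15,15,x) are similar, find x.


Scale factor = 15/5 = 3
Missing side = 5 × 3
= 15.0

15.0


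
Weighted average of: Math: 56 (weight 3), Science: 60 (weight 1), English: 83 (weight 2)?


Numerator = 56×3 + 60×1 + 83×2
= 168 + 60 + 166
= 394
Total weight = 6
Weighted avg = 394/6
= 65.67

65.67


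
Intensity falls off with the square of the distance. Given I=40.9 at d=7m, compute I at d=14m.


I₁d₁² = I₂d₂²
I₂ = I₁ × (d₁/d₂)²
= 40.9 × (7/14)²
= 40.9 × 49/196
= 2004.1/196
= 10.2250

10.2250


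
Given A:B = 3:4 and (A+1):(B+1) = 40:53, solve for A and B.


Let A = 3k, B = 4k.
(3k + 1) / (4k + 1) = 40/53
Cross-multiply: 53(3k + 1) = 40(4k + 1)
159k + 53 = 160k + 40
159k - 160k = 40 - 53
-1k = -13
k = -13/-1 = 13
A = 3×13 = 39, B = 4×13 = 52
= A = 39, B = 52

A = 39, B = 52


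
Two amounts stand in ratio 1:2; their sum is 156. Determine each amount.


Let A = 1k, B = 2k.
1k + 2k = 156
3k = 156 → k = 156/3 = 52
A = 1×52 = 52, B = 2×52 = 104
= A = 52, B = 104

A = 52, B = 104


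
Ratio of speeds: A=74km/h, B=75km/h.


Ratio = 74:75
GCD = 1
Simplified = 74:75
Time ratio (same distance) = 75:74
Speed ratio = 74:75

74:75


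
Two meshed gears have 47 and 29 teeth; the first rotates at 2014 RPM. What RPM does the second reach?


Gear ratio = 47:29 = 47:29
RPM_B = RPM_A × (teeth_A / teeth_B)
= 2014 × (47/29)
= 3264.1 RPM

3264.1 RPM


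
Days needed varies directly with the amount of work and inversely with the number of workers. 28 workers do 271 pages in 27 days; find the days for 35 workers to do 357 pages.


Days ∝ work / workers, so d₂ = d₁ × (m₁/m₂) × (w₂/w₁)
Workers factor (inverse): 28/35 = 0.8000
Work factor (direct): 357/271 ≈ 1.3173
d₂ = 27 × 28/35 × 357/271 = (27 × 28 × 357) / (35 × 271) = 269892/9485
≈ 28.45 days

28.45 days


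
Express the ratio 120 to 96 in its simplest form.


GCD(120, 96) = 24
120/24 : 96/24
= 5:4

5:4


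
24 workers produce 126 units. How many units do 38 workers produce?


Direct proportion: y/x = constant
k = 126/24 = 5.2500
y₂ = k × 38 = 126 × 38 / 24 = 4788/24
= 199.50

199.50


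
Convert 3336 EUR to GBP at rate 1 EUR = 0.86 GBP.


Amount × rate = 3336 × 0.86
= 2868.96 GBP

2868.96 GBP


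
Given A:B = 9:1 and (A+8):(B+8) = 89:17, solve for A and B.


Let A = 9k, B = 1k.
(9k + 8) / (1k + 8) = 89/17
Cross-multiply: 17(9k + 8) = 89(1k + 8)
153k + 136 = 89k + 712
153k - 89k = 712 - 136
64k = 576
k = 576/64 = 9
A = 9×9 = 81, B = 1×9 = 9
= A = 81, B = 9

A = 81, B = 9


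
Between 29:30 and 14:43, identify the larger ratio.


29/30 = 0.9667
14/43 = 0.3256
0.9667 > 0.3256, so 29:30 is greater
= 29:30

29:30


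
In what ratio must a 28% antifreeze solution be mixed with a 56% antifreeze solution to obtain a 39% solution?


Let x parts of 28% mix with y parts of 56%.
28x + 56y = 39(x + y)
28x + 56y = 39x + 39y
x(28 - 39) = y(39 - 56)
x/y = (56 - 39)/(39 - 28) = 17/11
Simplify: 17:11
= 17:11

17:11


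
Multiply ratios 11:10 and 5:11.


Compound ratio = (11×5) : (10×11)
= 55:110
GCD = 55
= 1:2

1:2


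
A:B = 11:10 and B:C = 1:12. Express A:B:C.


Match B: multiply A:B by 1 → 11:10
Multiply B:C by 10 → 10:120
Combined: 11:10:120
GCD = 1
= 11:10:120

11:10:120


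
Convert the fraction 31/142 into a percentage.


Percentage = (part / whole) × 100
= (31 / 142) × 100
≈ 21.83%

21.83%


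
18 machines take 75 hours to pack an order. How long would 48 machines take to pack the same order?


Inverse proportion: x × y = constant
k = 18 × 75 = 1350
y₂ = k / 48 = 1350 / 48
= 28.13

28.13


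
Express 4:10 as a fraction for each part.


Total parts = 4 + 10 = 14
First part: 4/14 = 2/7
Second part: 10/14 = 5/7
= 2/7 and 5/7

2/7 and 5/7


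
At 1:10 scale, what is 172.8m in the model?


Model size = real / scale
= 172.8 / 10
= 17.2800 m

17.2800 m


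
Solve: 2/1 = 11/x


Cross multiply: 2 × x = 1 × 11
2x = 11
x = 11 / 2
= 5.50

5.50


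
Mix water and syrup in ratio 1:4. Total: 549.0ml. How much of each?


Total parts = 1 + 4 = 5
water: 549.0 × 1/5 = 109.8ml
syrup: 549.0 × 4/5 = 439.2ml
= 109.8ml and 439.2ml

109.8ml and 439.2ml


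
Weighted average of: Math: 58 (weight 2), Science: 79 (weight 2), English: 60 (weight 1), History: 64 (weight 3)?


Numerator = 58×2 + 79×2 + 60×1 + 64×3
= 116 + 158 + 60 + 192
= 526
Total weight = 8
Weighted avg = 526/8
= 65.75

65.75


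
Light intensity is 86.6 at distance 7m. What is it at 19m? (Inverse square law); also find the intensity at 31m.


I₁d₁² = I₂d₂²
I at 19m = 86.6 × (7/19)² = 86.6 × 49/361 = 4243.4/361 ≈ 11.7546
I at 31m = 86.6 × (7/31)² = 86.6 × 49/961 = 4243.4/961 ≈ 4.4156
= 11.7546 and 4.4156

11.7546 and 4.4156


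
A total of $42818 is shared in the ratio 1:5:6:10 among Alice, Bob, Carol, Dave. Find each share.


Total parts = 1 + 5 + 6 + 10 = 22
Alice: 42818 × 1/22 = 1946.27
Bob: 42818 × 5/22 = 9731.36
Carol: 42818 × 6/22 = 11677.64
Dave: 42818 × 10/22 = 19462.73
= Alice: $1946.27, Bob: $9731.36, Carol: $11677.64, Dave: $19462.73

Alice: $1946.27, Bob: $9731.36, Carol: $11677.64, Dave: $19462.73


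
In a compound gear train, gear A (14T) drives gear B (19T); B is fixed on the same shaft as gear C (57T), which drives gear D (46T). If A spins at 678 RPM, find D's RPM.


Stage 1: RPM_B = RPM_A × t_A/t_B = 678 × 14/19 = 9492/19 ≈ 499.58
B and C share a shaft → RPM_C = RPM_B
Stage 2: RPM_D = RPM_C × t_C/t_D = RPM_A × (t_A×t_C)/(t_B×t_D)
Overall ratio = (14×57)/(19×46) = 798/874
RPM_D = 678 × 798/874 = 541044/874
≈ 619.04 RPM

619.04 RPM


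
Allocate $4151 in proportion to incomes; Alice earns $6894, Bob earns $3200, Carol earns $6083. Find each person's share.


Total income = 6894 + 3200 + 6083 = $16177
Alice: $4151 × 6894/16177 = $1768.99
Bob: $4151 × 3200/16177 = $821.12
Carol: $4151 × 6083/16177 = $1560.89
= Alice: $1768.99, Bob: $821.12, Carol: $1560.89

Alice: $1768.99, Bob: $821.12, Carol: $1560.89


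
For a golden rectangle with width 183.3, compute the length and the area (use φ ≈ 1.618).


φ = (1 + √5) / 2 ≈ 1.618
Length = width × φ = 183.3 × 1.618 = 296.5794
≈ 296.58
Area = width × length = 183.3 × 296.5794 = 54363.00402 ≈ 54363.00
= Length: 296.58, Area: 54363.00

Length: 296.58, Area: 54363.00


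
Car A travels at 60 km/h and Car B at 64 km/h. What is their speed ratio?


Ratio = 60:64
GCD = 4
Simplified = 15:16
Time ratio (same distance) = 16:15
Speed ratio = 15:16

15:16


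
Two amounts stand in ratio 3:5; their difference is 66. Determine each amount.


Let A = 3k, B = 5k.
5k - 3k = 66
2k = 66 → k = 66/2 = 33
A = 3×33 = 99, B = 5×33 = 165
= A = 99, B = 165

A = 99, B = 165


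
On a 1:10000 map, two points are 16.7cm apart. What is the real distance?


Real distance = map distance × scale
= 16.7cm × 10000
= 167000 cm = 1670.0 m
= 1.670 km

1.670 km


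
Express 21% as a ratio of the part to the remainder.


21% means 21 parts out of 100; remainder = 79
Part : remainder = 21:79
GCD = 1
= 21:79

21:79


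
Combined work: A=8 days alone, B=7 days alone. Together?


Rate of A = 1/8 per day
Rate of B = 1/7 per day
Combined rate = 1/8 + 1/7 = 15/56 ≈ 0.2679 per day
Days = 1 / combined rate = 56/15
≈ 3.73 days

3.73 days


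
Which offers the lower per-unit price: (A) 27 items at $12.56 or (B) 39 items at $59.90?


Deal A: $12.56/27 = $0.4652/unit
Deal B: $59.90/39 = $1.5359/unit
A is cheaper per unit
= Deal A

Deal A


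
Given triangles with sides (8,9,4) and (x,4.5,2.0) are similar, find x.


Scale factor = 4.5/9 = 0.5
Missing side = 8 × 0.5
= 4.0

4.0


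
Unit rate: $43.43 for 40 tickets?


Unit rate = total / quantity
= 43.43 / 40
= $1.09 per unit

$1.09 per unit


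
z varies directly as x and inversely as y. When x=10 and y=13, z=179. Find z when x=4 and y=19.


z = k·x/y
Solve for k using the known point: k = z·y/x = 179×13/10 = 2327/10 = 232.7000
Now evaluate at x=4, y=19:
z = k × 4 / 19 = (2327 × 4) / (10 × 19) = 9308/190
≈ 48.9895

48.9895


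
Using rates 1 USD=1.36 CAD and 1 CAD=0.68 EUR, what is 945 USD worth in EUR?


Step 1: 945 USD × 1.36 = 1285.20 CAD
Step 2: 1285.20 CAD × 0.68 = 873.94 EUR
Implied rate USD→EUR = 1.36 × 0.68 = 0.9248
= 873.94 EUR

873.94 EUR


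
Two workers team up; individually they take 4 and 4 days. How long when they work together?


Rate of A = 1/4 per day
Rate of B = 1/4 per day
Combined rate = 1/4 + 1/4 = 8/16 = 0.5000 per day
Days = 1 / combined rate = 16/8
= 2.00 days

2.00 days


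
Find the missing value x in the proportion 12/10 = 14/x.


Cross multiply: 12 × x = 10 × 14
12x = 140
x = 140 / 12
= 11.67

11.67


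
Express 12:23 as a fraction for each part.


Total parts = 12 + 23 = 35
First part: 12/35 = 12/35
Second part: 23/35 = 23/35
= 12/35 and 23/35

12/35 and 23/35


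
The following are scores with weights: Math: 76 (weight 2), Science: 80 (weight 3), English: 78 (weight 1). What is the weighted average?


Numerator = 76×2 + 80×3 + 78×1
= 152 + 240 + 78
= 470
Total weight = 6
Weighted avg = 470/6
= 78.33

78.33


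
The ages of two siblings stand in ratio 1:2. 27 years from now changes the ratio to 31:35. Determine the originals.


Let A = 1k, B = 2k.
(1k + 27) / (2k + 27) = 31/35
Cross-multiply: 35(1k + 27) = 31(2k + 27)
35k + 945 = 62k + 837
35k - 62k = 837 - 945
-27k = -108
k = -108/-27 = 4
A = 1×4 = 4, B = 2×4 = 8
= A = 4, B = 8

A = 4, B = 8


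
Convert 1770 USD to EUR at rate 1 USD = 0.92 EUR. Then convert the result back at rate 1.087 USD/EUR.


Amount × rate = 1770 × 0.92 = 1628.40 EUR
Round-trip: 1628.40 × 1.087 = 1770.07 USD
= 1628.40 EUR, then 1770.07 USD

1628.40 EUR, then 1770.07 USD


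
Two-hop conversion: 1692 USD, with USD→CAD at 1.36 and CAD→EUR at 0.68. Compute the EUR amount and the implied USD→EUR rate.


Step 1: 1692 USD × 1.36 = 2301.12 CAD
Step 2: 2301.12 CAD × 0.68 = 1564.76 EUR
Implied rate USD→EUR = 1.36 × 0.68 = 0.9248
= 1564.76 EUR; implied rate 0.9248 EUR/USD

1564.76 EUR; implied rate 0.9248 EUR/USD


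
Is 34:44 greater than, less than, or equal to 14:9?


34/44 = 0.7727
14/9 = 1.5556
0.7727 < 1.5556, so 34:44 is less
= less than

less than


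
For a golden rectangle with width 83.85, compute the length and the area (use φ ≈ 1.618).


φ = (1 + √5) / 2 ≈ 1.618
Length = width × φ = 83.85 × 1.618 = 135.6693
≈ 135.67
Area = width × length = 83.85 × 135.6693 = 11375.870805 ≈ 11375.87
= Length: 135.67, Area: 11375.87

Length: 135.67, Area: 11375.87


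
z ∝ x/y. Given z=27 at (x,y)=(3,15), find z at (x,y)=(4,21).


z = k·x/y
Solve for k using the known point: k = z·y/x = 27×15/3 = 405/3 = 135.0000
Now evaluate at x=4, y=21:
z = k × 4 / 21 = (405 × 4) / (3 × 21) = 1620/63
≈ 25.7143

25.7143


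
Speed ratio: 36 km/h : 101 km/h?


Ratio = 36:101
GCD = 1
Simplified = 36:101
Time ratio (same distance) = 101:36
Speed ratio = 36:101

36:101


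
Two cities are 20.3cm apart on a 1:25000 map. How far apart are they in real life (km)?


Real distance = map distance × scale
= 20.3cm × 25000
= 507500 cm = 5075.0 m
= 5.075 km

5.075 km


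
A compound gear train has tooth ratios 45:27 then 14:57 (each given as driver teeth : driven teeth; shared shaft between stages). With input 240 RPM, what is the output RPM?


Stage 1: RPM_B = RPM_A × t_A/t_B = 240 × 45/27 = 10800/27 = 400.00
B and C share a shaft → RPM_C = RPM_B
Stage 2: RPM_D = RPM_C × t_C/t_D = RPM_A × (t_A×t_C)/(t_B×t_D)
Overall ratio = (45×14)/(27×57) = 630/1539
RPM_D = 240 × 630/1539 = 151200/1539
≈ 98.25 RPM

98.25 RPM


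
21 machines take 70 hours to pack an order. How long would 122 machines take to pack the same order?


Inverse proportion: x × y = constant
k = 21 × 70 = 1470
y₂ = k / 122 = 1470 / 122
= 12.05

12.05


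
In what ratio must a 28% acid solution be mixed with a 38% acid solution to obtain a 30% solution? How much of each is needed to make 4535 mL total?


Let x parts of 28% mix with y parts of 38%.
28x + 38y = 30(x + y)
28x + 38y = 30x + 30y
x(28 - 30) = y(30 - 38)
x/y = (38 - 30)/(30 - 28) = 8/2
Simplify: 4:1
Total parts = 5; one part = 4535/5 = 907.00 mL
28% solution: 4×907.00 = 3628.00 mL
38% solution: 1×907.00 = 907.00 mL
= ratio 4:1; 3628.00 mL and 907.00 mL

ratio 4:1; 3628.00 mL and 907.00 mL


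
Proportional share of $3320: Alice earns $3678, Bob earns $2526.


Total income = 3678 + 2526 = $6204
Alice: $3320 × 3678/6204 = $1968.24
Bob: $3320 × 2526/6204 = $1351.76
= Alice: $1968.24, Bob: $1351.76

Alice: $1968.24, Bob: $1351.76


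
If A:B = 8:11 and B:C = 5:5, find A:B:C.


Match B: multiply A:B by 5 → 40:55
Multiply B:C by 11 → 55:55
Combined: 40:55:55
GCD = 5
= 8:11:11

8:11:11


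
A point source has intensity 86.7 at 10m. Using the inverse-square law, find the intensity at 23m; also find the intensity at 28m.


I₁d₁² = I₂d₂²
I at 23m = 86.7 × (10/23)² = 86.7 × 100/529 = 8670/529 ≈ 16.3894
I at 28m = 86.7 × (10/28)² = 86.7 × 100/784 = 8670/784 ≈ 11.0587
= 16.3894 and 11.0587

16.3894 and 11.0587


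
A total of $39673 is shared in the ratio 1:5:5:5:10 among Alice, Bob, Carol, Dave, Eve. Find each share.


Total parts = 1 + 5 + 5 + 5 + 10 = 26
Alice: 39673 × 1/26 = 1525.88
Bob: 39673 × 5/26 = 7629.42
Carol: 39673 × 5/26 = 7629.42
Dave: 39673 × 5/26 = 7629.42
Eve: 39673 × 10/26 = 15258.85
= Alice: $1525.88, Bob: $7629.42, Carol: $7629.42, Dave: $7629.42, Eve: $15258.85

Alice: $1525.88, Bob: $7629.42, Carol: $7629.42, Dave: $7629.42, Eve: $15258.85


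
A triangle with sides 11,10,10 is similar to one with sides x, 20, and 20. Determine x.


Scale factor = 20/10 = 2
Missing side = 11 × 2
= 22.0

22.0


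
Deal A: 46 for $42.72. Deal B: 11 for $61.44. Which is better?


Deal A: $42.72/46 = $0.9287/unit
Deal B: $61.44/11 = $5.5855/unit
A is cheaper per unit
= Deal A

Deal A


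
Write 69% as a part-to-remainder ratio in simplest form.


69% means 69 parts out of 100; remainder = 31
Part : remainder = 69:31
GCD = 1
= 69:31

69:31


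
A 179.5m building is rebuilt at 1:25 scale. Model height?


Model size = real / scale
= 179.5 / 25
= 7.1800 m

7.1800 m


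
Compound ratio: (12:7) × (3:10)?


Compound ratio = (12×3) : (7×10)
= 36:70
GCD = 2
= 18:35

18:35


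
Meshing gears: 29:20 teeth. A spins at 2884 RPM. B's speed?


Gear ratio = 29:20 = 29:20
RPM_B = RPM_A × (teeth_A / teeth_B)
= 2884 × (29/20)
= 4181.8 RPM

4181.8 RPM


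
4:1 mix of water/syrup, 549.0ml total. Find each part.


Total parts = 4 + 1 = 5
water: 549.0 × 4/5 = 439.2ml
syrup: 549.0 × 1/5 = 109.8ml
= 439.2ml and 109.8ml

439.2ml and 109.8ml


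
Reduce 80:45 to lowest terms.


GCD(80, 45) = 5
80/5 : 45/5
= 16:9

16:9


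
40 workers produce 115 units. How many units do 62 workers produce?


Direct proportion: y/x = constant
k = 115/40 = 2.8750
y₂ = k × 62 = 115 × 62 / 40 = 7130/40
= 178.25

178.25


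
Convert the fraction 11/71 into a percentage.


Percentage = (part / whole) × 100
= (11 / 71) × 100
≈ 15.49%

15.49%


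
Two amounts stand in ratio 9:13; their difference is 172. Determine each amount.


Let A = 9k, B = 13k.
13k - 9k = 172
4k = 172 → k = 172/4 = 43
A = 9×43 = 387, B = 13×43 = 559
= A = 387, B = 559

A = 387, B = 559


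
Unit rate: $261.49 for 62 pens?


Unit rate = total / quantity
= 261.49 / 62
= $4.22 per unit

$4.22 per unit


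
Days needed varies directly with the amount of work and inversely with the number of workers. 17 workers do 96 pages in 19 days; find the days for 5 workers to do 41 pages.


Days ∝ work / workers, so d₂ = d₁ × (m₁/m₂) × (w₂/w₁)
Workers factor (inverse): 17/5 = 3.4000
Work factor (direct): 41/96 ≈ 0.4271
d₂ = 19 × 17/5 × 41/96 = (19 × 17 × 41) / (5 × 96) = 13243/480
≈ 27.59 days

27.59 days


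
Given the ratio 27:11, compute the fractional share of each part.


Total parts = 27 + 11 = 38
First part: 27/38 = 27/38
Second part: 11/38 = 11/38
= 27/38 and 11/38

27/38 and 11/38


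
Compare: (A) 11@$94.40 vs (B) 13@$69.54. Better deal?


Deal A: $94.40/11 = $8.5818/unit
Deal B: $69.54/13 = $5.3492/unit
B is cheaper per unit
= Deal B

Deal B


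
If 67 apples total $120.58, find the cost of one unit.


Unit rate = total / quantity
= 120.58 / 67
= $1.80 per unit

$1.80 per unit


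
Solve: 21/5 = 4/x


Cross multiply: 21 × x = 5 × 4
21x = 20
x = 20 / 21
= 0.95

0.95


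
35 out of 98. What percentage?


Percentage = (part / whole) × 100
= (35 / 98) × 100
≈ 35.71%

35.71%


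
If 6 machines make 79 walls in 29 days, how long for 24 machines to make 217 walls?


Days ∝ work / workers, so d₂ = d₁ × (m₁/m₂) × (w₂/w₁)
Workers factor (inverse): 6/24 = 0.2500
Work factor (direct): 217/79 ≈ 2.7468
d₂ = 29 × 6/24 × 217/79 = (29 × 6 × 217) / (24 × 79) = 37758/1896
≈ 19.91 days

19.91 days


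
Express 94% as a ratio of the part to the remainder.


94% means 94 parts out of 100; remainder = 6
Part : remainder = 94:6
GCD = 2
= 47:3

47:3


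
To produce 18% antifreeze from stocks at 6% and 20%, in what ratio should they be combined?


Let x parts of 6% mix with y parts of 20%.
6x + 20y = 18(x + y)
6x + 20y = 18x + 18y
x(6 - 18) = y(18 - 20)
x/y = (20 - 18)/(18 - 6) = 2/12
Simplify: 1:6
= 1:6

1:6


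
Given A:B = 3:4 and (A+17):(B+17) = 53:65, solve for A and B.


Let A = 3k, B = 4k.
(3k + 17) / (4k + 17) = 53/65
Cross-multiply: 65(3k + 17) = 53(4k + 17)
195k + 1105 = 212k + 901
195k - 212k = 901 - 1105
-17k = -204
k = -204/-17 = 12
A = 3×12 = 36, B = 4×12 = 48
= A = 36, B = 48

A = 36, B = 48


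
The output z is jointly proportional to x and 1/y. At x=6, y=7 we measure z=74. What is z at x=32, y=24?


z = k·x/y
Solve for k using the known point: k = z·y/x = 74×7/6 = 518/6 ≈ 86.3333
Now evaluate at x=32, y=24:
z = k × 32 / 24 = (518 × 32) / (6 × 24) = 16576/144
≈ 115.1111

115.1111


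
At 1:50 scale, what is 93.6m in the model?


Model size = real / scale
= 93.6 / 50
= 1.8720 m

1.8720 m


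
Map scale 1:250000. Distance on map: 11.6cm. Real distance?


Real distance = map distance × scale
= 11.6cm × 250000
= 2900000 cm = 29000.0 m
= 29.000 km

29.000 km


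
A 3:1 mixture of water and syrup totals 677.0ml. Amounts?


Total parts = 3 + 1 = 4
water: 677.0 × 3/4 = 507.8ml
syrup: 677.0 × 1/4 = 169.3ml
= 507.8ml and 169.3ml

507.8ml and 169.3ml


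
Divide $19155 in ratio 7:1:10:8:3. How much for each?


Total parts = 7 + 1 + 10 + 8 + 3 = 29
Part 1: 19155 × 7/29 = 4623.62
Part 2: 19155 × 1/29 = 660.52
Part 3: 19155 × 10/29 = 6605.17
Part 4: 19155 × 8/29 = 5284.14
Part 5: 19155 × 3/29 = 1981.55
= Part 1: $4623.62, Part 2: $660.52, Part 3: $6605.17, Part 4: $5284.14, Part 5: $1981.55

Part 1: $4623.62, Part 2: $660.52, Part 3: $6605.17, Part 4: $5284.14, Part 5: $1981.55


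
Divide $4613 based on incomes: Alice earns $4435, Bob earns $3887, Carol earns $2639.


Total income = 4435 + 3887 + 2639 = $10961
Alice: $4613 × 4435/10961 = $1866.50
Bob: $4613 × 3887/10961 = $1635.87
Carol: $4613 × 2639/10961 = $1110.64
= Alice: $1866.50, Bob: $1635.87, Carol: $1110.64

Alice: $1866.50, Bob: $1635.87, Carol: $1110.64


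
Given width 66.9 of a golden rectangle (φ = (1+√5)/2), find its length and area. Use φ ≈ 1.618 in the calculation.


φ = (1 + √5) / 2 ≈ 1.618
Length = width × φ = 66.9 × 1.618 = 108.2442
≈ 108.24
Area = width × length = 66.9 × 108.2442 = 7241.53698 ≈ 7241.54
= Length: 108.24, Area: 7241.54

Length: 108.24, Area: 7241.54


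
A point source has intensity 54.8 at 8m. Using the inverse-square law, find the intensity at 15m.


I₁d₁² = I₂d₂²
I₂ = I₁ × (d₁/d₂)²
= 54.8 × (8/15)²
= 54.8 × 64/225
= 3507.2/225
≈ 15.5876

15.5876


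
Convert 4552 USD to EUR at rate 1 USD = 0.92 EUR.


Amount × rate = 4552 × 0.92
= 4187.84 EUR

4187.84 EUR


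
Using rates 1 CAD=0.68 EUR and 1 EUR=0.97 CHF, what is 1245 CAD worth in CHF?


Step 1: 1245 CAD × 0.68 = 846.60 EUR
Step 2: 846.60 EUR × 0.97 = 821.20 CHF
Implied rate CAD→CHF = 0.68 × 0.97 = 0.6596
= 821.20 CHF

821.20 CHF


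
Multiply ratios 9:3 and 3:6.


Compound ratio = (9×3) : (3×6)
= 27:18
GCD = 9
= 3:2

3:2


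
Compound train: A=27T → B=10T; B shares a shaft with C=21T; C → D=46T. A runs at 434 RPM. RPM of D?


Stage 1: RPM_B = RPM_A × t_A/t_B = 434 × 27/10 = 11718/10 = 1171.80
B and C share a shaft → RPM_C = RPM_B
Stage 2: RPM_D = RPM_C × t_C/t_D = RPM_A × (t_A×t_C)/(t_B×t_D)
Overall ratio = (27×21)/(10×46) = 567/460
RPM_D = 434 × 567/460 = 246078/460
≈ 534.95 RPM

534.95 RPM


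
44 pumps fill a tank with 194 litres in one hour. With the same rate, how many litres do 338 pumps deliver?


Direct proportion: y/x = constant
k = 194/44 ≈ 4.4091
y₂ = k × 338 = 194 × 338 / 44 = 65572/44
≈ 1490.27

1490.27


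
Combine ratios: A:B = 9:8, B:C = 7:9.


Match B: multiply A:B by 7 → 63:56
Multiply B:C by 8 → 56:72
Combined: 63:56:72
GCD = 1
= 63:56:72

63:56:72


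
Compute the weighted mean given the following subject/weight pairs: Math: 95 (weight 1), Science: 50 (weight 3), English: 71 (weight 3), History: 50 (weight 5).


Numerator = 95×1 + 50×3 + 71×3 + 50×5
= 95 + 150 + 213 + 250
= 708
Total weight = 12
Weighted avg = 708/12
= 59.00

59.00


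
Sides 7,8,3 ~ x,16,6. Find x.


Scale factor = 16/8 = 2
Missing side = 7 × 2
= 14.0

14.0


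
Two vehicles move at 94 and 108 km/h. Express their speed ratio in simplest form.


Ratio = 94:108
GCD = 2
Simplified = 47:54
Time ratio (same distance) = 54:47
Speed ratio = 47:54

47:54


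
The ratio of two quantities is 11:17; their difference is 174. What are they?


Let A = 11k, B = 17k.
17k - 11k = 174
6k = 174 → k = 174/6 = 29
A = 11×29 = 319, B = 17×29 = 493
= A = 319, B = 493

A = 319, B = 493


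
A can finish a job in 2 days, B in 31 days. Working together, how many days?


Rate of A = 1/2 per day
Rate of B = 1/31 per day
Combined rate = 1/2 + 1/31 = 33/62 ≈ 0.5323 per day
Days = 1 / combined rate = 62/33
≈ 1.88 days

1.88 days


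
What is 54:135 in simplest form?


GCD(54, 135) = 27
54/27 : 135/27
= 2:5

2:5


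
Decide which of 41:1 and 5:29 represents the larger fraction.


41/1 = 41.0000
5/29 = 0.1724
41.0000 > 0.1724, so 41:1 is greater
= 41:1

41:1


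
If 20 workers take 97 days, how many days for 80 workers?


Inverse proportion: x × y = constant
k = 20 × 97 = 1940
y₂ = k / 80 = 1940 / 80
= 24.25

24.25


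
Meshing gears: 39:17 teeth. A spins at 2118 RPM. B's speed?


Gear ratio = 39:17 = 39:17
RPM_B = RPM_A × (teeth_A / teeth_B)
= 2118 × (39/17)
= 4858.9 RPM

4858.9 RPM


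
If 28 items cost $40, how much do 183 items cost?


Direct proportion: y/x = constant
k = 40/28 ≈ 1.4286
y₂ = k × 183 = 40 × 183 / 28 = 7320/28
≈ 261.43

261.43


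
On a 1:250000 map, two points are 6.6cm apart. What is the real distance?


Real distance = map distance × scale
= 6.6cm × 250000
= 1650000 cm = 16500.0 m
= 16.500 km

16.500 km


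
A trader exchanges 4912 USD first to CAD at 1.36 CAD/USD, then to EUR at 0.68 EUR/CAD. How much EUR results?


Step 1: 4912 USD × 1.36 = 6680.32 CAD
Step 2: 6680.32 CAD × 0.68 = 4542.62 EUR
Implied rate USD→EUR = 1.36 × 0.68 = 0.9248
= 4542.62 EUR

4542.62 EUR


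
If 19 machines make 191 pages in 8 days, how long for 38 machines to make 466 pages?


Days ∝ work / workers, so d₂ = d₁ × (m₁/m₂) × (w₂/w₁)
Workers factor (inverse): 19/38 = 0.5000
Work factor (direct): 466/191 ≈ 2.4398
d₂ = 8 × 19/38 × 466/191 = (8 × 19 × 466) / (38 × 191) = 70832/7258
≈ 9.76 days

9.76 days


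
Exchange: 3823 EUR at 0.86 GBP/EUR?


Amount × rate = 3823 × 0.86
= 3287.78 GBP

3287.78 GBP


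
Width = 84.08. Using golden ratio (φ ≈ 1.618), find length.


φ = (1 + √5) / 2 ≈ 1.618
Length = width × φ = 84.08 × 1.618 = 136.04144
≈ 136.04

136.04


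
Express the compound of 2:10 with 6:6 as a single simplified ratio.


Compound ratio = (2×6) : (10×6)
= 12:60
GCD = 12
= 1:5

1:5


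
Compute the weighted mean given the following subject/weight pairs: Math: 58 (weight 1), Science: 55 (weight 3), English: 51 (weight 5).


Numerator = 58×1 + 55×3 + 51×5
= 58 + 165 + 255
= 478
Total weight = 9
Weighted avg = 478/9
= 53.11

53.11


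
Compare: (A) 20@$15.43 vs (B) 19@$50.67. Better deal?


Deal A: $15.43/20 = $0.7715/unit
Deal B: $50.67/19 = $2.6668/unit
A is cheaper per unit
= Deal A

Deal A


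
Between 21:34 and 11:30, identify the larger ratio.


21/34 = 0.6176
11/30 = 0.3667
0.6176 > 0.3667, so 21:34 is greater
= 21:34

21:34


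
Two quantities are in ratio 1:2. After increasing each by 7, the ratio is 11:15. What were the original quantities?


Let A = 1k, B = 2k.
(1k + 7) / (2k + 7) = 11/15
Cross-multiply: 15(1k + 7) = 11(2k + 7)
15k + 105 = 22k + 77
15k - 22k = 77 - 105
-7k = -28
k = -28/-7 = 4
A = 1×4 = 4, B = 2×4 = 8
= A = 4, B = 8

A = 4, B = 8


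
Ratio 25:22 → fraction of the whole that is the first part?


Total parts = 25 + 22 = 47
First part: 25/47 = 25/47
= 25/47

25/47


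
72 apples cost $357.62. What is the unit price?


Unit rate = total / quantity
= 357.62 / 72
= $4.97 per unit

$4.97 per unit


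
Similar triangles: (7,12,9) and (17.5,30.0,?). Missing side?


Scale factor = 17.5/7 = 2.5
Missing side = 9 × 2.5
= 22.5

22.5


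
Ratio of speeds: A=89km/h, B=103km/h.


Ratio = 89:103
GCD = 1
Simplified = 89:103
Time ratio (same distance) = 103:89
Speed ratio = 89:103

89:103


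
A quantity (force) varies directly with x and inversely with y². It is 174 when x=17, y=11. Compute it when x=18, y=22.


z = k·x/y²
Solve for k using the known point: k = z·y²/x = 174×121/17 = 21054/17 ≈ 1238.4706
Now evaluate at x=18, y=22:
z = k × 18 / 484 = (21054 × 18) / (17 × 484) = 378972/8228
≈ 46.0588

46.0588


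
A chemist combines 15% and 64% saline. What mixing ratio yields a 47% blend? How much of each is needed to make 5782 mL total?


Let x parts of 15% mix with y parts of 64%.
15x + 64y = 47(x + y)
15x + 64y = 47x + 47y
x(15 - 47) = y(47 - 64)
x/y = (64 - 47)/(47 - 15) = 17/32
Simplify: 17:32
Total parts = 49; one part = 5782/49 = 118.00 mL
15% solution: 17×118.00 = 2006.00 mL
64% solution: 32×118.00 = 3776.00 mL
= ratio 17:32; 2006.00 mL and 3776.00 mL

ratio 17:32; 2006.00 mL and 3776.00 mL


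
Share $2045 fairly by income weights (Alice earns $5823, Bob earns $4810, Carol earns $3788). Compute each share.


Total income = 5823 + 4810 + 3788 = $14421
Alice: $2045 × 5823/14421 = $825.74
Bob: $2045 × 4810/14421 = $682.09
Carol: $2045 × 3788/14421 = $537.17
= Alice: $825.74, Bob: $682.09, Carol: $537.17

Alice: $825.74, Bob: $682.09, Carol: $537.17


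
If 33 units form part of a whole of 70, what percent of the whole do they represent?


Percentage = (part / whole) × 100
= (33 / 70) × 100
≈ 47.14%

47.14%


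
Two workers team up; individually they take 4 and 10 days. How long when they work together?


Rate of A = 1/4 per day
Rate of B = 1/10 per day
Combined rate = 1/4 + 1/10 = 14/40 = 0.3500 per day
Days = 1 / combined rate = 40/14
≈ 2.86 days

2.86 days


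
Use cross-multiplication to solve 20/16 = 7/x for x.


Cross multiply: 20 × x = 16 × 7
20x = 112
x = 112 / 20
= 5.60

5.60


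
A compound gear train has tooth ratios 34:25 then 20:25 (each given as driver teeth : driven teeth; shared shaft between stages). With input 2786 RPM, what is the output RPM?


Stage 1: RPM_B = RPM_A × t_A/t_B = 2786 × 34/25 = 94724/25 = 3788.96
B and C share a shaft → RPM_C = RPM_B
Stage 2: RPM_D = RPM_C × t_C/t_D = RPM_A × (t_A×t_C)/(t_B×t_D)
Overall ratio = (34×20)/(25×25) = 680/625
RPM_D = 2786 × 680/625 = 1894480/625
≈ 3031.17 RPM

3031.17 RPM
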